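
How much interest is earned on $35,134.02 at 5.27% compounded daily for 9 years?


Compound interest earned = final amount − principal.
A = P(1 + r/n)^(nt) = $35,134.02 × (1 + 0.0527/365)^(365 × 9) = $56,454.54
Interest = A − P = $56,454.54 − $35,134.02 = $21,320.52

Interest = A - P = $21,320.52


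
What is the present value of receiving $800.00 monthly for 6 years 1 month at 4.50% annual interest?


Present value of an ordinary annuity: PV = PMT × (1 − (1 + r)^(−n)) / r
Monthly rate r = 0.045/12 = 0.00375, n = 73
PV = $800.00 × (1 − (1 + 0.045/12)^(−73)) / (0.045/12)
PV = $800.00 × 63.756888
PV = $51,005.51

PV = PMT × (1-(1+r)^(-n))/r = $51,005.51


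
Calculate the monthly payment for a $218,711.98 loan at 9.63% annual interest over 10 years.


Loan payment formula: PMT = PV × r / (1 − (1 + r)^(−n))
Monthly rate r = 0.0963/12 = 0.008025, n = 120 months
Denominator: 1 − (1 + 0.0963/12)^(−120) = 0.616784
PMT = $218,711.98 × (0.0963/12) / 0.616784
PMT = $2,845.67 per month

PMT = PV × r / (1-(1+r)^(-n)) = $2,845.67/month


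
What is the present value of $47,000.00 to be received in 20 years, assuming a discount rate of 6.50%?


Present value formula: PV = FV / (1 + r)^t
PV = $47,000.00 / (1 + 0.065)^20
PV = $47,000.00 / 3.523645
PV = $13,338.46

PV = FV / (1 + r)^t = $13,338.46


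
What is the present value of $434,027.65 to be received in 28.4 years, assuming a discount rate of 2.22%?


Present value formula: PV = FV / (1 + r)^t
PV = $434,027.65 / (1 + 0.0222)^28.4
PV = $434,027.65 / 1.86560156
PV = $232,647.56

PV = FV / (1 + r)^t = $232,647.56


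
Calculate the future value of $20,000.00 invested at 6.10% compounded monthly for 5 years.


Compound interest formula: A = P(1 + r/n)^(nt)
A = $20,000.00 × (1 + 0.061/12)^(12 × 5)
Growth factor: (1 + 0.061/12)^60 = 1.3555773
A = $20,000.00 × 1.3555773
A = $27,111.55

A = P(1 + r/n)^(nt) = $27,111.55


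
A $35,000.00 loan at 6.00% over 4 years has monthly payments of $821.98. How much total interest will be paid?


Total paid over the life of the loan = PMT × n.
Total paid = $821.98 × 48 = $39,455.04
Total interest = total paid − principal = $39,455.04 − $35,000.00 = $4,455.04

Total interest = (PMT × n) - PV = $4,455.04


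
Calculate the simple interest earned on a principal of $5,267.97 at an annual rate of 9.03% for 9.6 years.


Simple interest formula: I = P × r × t
I = $5,267.97 × 0.0903 × 9.6
I = $4,566.70

I = P × r × t = $4,566.70


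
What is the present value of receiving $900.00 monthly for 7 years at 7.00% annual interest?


Present value of an ordinary annuity: PV = PMT × (1 − (1 + r)^(−n)) / r
Monthly rate r = 0.07/12 ≈ 0.00583333, n = 84
PV = $900.00 × (1 − (1 + 0.07/12)^(−84)) / (0.07/12)
PV = $900.00 × 66.257285
PV = $59,631.56

PV = PMT × (1-(1+r)^(-n))/r = $59,631.56


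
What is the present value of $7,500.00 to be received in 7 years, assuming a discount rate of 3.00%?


Present value formula: PV = FV / (1 + r)^t
PV = $7,500.00 / (1 + 0.03)^7
PV = $7,500.00 / 1.229874
PV = $6,098.19

PV = FV / (1 + r)^t = $6,098.19


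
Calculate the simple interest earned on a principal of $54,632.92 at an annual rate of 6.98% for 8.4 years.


Simple interest formula: I = P × r × t
I = $54,632.92 × 0.0698 × 8.4
I = $32,032.37

I = P × r × t = $32,032.37


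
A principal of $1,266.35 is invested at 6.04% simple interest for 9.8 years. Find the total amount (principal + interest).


Total amount formula: A = P(1 + rt) = P + P·r·t
Interest: I = P × r × t = $1,266.35 × 0.0604 × 9.8 = $749.58
A = P + I = $1,266.35 + $749.58 = $2,015.93

A = P + I = P(1 + rt) = $2,015.93


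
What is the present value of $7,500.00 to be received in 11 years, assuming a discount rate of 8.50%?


Present value formula: PV = FV / (1 + r)^t
PV = $7,500.00 / (1 + 0.085)^11
PV = $7,500.00 / 2.453167
PV = $3,057.27

PV = FV / (1 + r)^t = $3,057.27


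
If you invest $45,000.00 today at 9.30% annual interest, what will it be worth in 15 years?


Future value formula: FV = PV × (1 + r)^t
FV = $45,000.00 × (1 + 0.093)^15
FV = $45,000.00 × 3.7957922
FV = $170,810.65

FV = PV × (1 + r)^t = $170,810.65


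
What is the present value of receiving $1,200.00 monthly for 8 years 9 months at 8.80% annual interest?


Present value of an ordinary annuity: PV = PMT × (1 − (1 + r)^(−n)) / r
Monthly rate r = 0.088/12 ≈ 0.00733333, n = 105
PV = $1,200.00 × (1 − (1 + 0.088/12)^(−105)) / (0.088/12)
PV = $1,200.00 × 73.047848
PV = $87,657.42

PV = PMT × (1-(1+r)^(-n))/r = $87,657.42


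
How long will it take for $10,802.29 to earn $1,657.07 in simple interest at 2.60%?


Rearrange the simple interest formula for t:
I = P × r × t  ⇒  t = I / (P × r)
t = $1,657.07 / ($10,802.29 × 0.026)
t = 5.9

t = I/(P×r) = 5.9 years


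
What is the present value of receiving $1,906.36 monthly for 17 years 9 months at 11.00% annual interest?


Present value of an ordinary annuity: PV = PMT × (1 − (1 + r)^(−n)) / r
Monthly rate r = 0.11/12 ≈ 0.00916667, n = 213
PV = $1,906.36 × (1 − (1 + 0.11/12)^(−213)) / (0.11/12)
PV = $1,906.36 × 93.470533
PV = $178,188.49

PV = PMT × (1-(1+r)^(-n))/r = $178,188.49


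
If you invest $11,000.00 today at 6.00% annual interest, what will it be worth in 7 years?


Future value formula: FV = PV × (1 + r)^t
FV = $11,000.00 × (1 + 0.06)^7
FV = $11,000.00 × 1.503630
FV = $16,539.93

FV = PV × (1 + r)^t = $16,539.93


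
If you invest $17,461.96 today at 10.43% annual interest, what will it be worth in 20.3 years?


Future value formula: FV = PV × (1 + r)^t
FV = $17,461.96 × (1 + 0.1043)^20.3
FV = $17,461.96 × 7.493204
FV = $130,846.03

FV = PV × (1 + r)^t = $130,846.03


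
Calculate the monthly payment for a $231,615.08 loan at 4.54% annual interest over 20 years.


Loan payment formula: PMT = PV × r / (1 − (1 + r)^(−n))
Monthly rate r = 0.0454/12 ≈ 0.00378333, n = 240 months
Denominator: 1 − (1 + 0.0454/12)^(−240) = 0.595978
PMT = $231,615.08 × (0.0454/12) / 0.595978
PMT = $1,470.32 per month

PMT = PV × r / (1-(1+r)^(-n)) = $1,470.32/month


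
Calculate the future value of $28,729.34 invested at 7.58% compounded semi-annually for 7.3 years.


Compound interest formula: A = P(1 + r/n)^(nt)
A = $28,729.34 × (1 + 0.0758/2)^(2 × 7.3)
Growth factor: (1 + 0.0758/2)^14.6 = 1.7213551
A = $28,729.34 × 1.7213551
A = $49,453.40

A = P(1 + r/n)^(nt) = $49,453.40


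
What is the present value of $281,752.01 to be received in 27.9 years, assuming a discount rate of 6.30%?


Present value formula: PV = FV / (1 + r)^t
PV = $281,752.01 / (1 + 0.063)^27.9
PV = $281,752.01 / 5.498929
PV = $51,237.62

PV = FV / (1 + r)^t = $51,237.62


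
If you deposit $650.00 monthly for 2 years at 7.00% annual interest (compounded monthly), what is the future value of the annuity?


Future value of an ordinary annuity: FV = PMT × ((1 + r)^n − 1) / r
Monthly rate r = 0.07/12 ≈ 0.00583333, n = 24
FV = $650.00 × ((1 + 0.07/12)^24 − 1) / (0.07/12)
FV = $650.00 × 25.681032
FV = $16,692.67

FV = PMT × ((1+r)^n - 1)/r = $16,692.67


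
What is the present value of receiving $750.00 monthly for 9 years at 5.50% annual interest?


Present value of an ordinary annuity: PV = PMT × (1 − (1 + r)^(−n)) / r
Monthly rate r = 0.055/12 ≈ 0.00458333, n = 108
PV = $750.00 × (1 − (1 + 0.055/12)^(−108)) / (0.055/12)
PV = $750.00 × 85.034035
PV = $63,775.53

PV = PMT × (1-(1+r)^(-n))/r = $63,775.53


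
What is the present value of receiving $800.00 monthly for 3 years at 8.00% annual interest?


Present value of an ordinary annuity: PV = PMT × (1 − (1 + r)^(−n)) / r
Monthly rate r = 0.08/12 ≈ 0.00666667, n = 36
PV = $800.00 × (1 − (1 + 0.08/12)^(−36)) / (0.08/12)
PV = $800.00 × 31.911806
PV = $25,529.44

PV = PMT × (1-(1+r)^(-n))/r = $25,529.44


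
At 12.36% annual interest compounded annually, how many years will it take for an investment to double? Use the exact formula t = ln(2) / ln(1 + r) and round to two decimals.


Doubling condition: (1 + r)^t = 2
Take ln of both sides: t × ln(1 + r) = ln(2)
t = ln(2) / ln(1 + r)
t = 0.693147 / 0.116538
t = 5.95

t = ln(2) / ln(1 + r) = 5.95 years


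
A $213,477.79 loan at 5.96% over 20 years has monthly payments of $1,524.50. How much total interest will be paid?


Total paid over the life of the loan = PMT × n.
Total paid = $1,524.50 × 240 = $365,880.00
Total interest = total paid − principal = $365,880.00 − $213,477.79 = $152,402.21

Total interest = (PMT × n) - PV = $152,402.21


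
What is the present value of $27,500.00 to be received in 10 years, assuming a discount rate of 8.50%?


Present value formula: PV = FV / (1 + r)^t
PV = $27,500.00 / (1 + 0.085)^10
PV = $27,500.00 / 2.260983
PV = $12,162.85

PV = FV / (1 + r)^t = $12,162.85


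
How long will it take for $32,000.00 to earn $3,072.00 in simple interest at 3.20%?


Rearrange the simple interest formula for t:
I = P × r × t  ⇒  t = I / (P × r)
t = $3,072.00 / ($32,000.00 × 0.032)
t = 3

t = I/(P×r) = 3 years


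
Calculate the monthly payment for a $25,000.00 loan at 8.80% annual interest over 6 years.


Loan payment formula: PMT = PV × r / (1 − (1 + r)^(−n))
Monthly rate r = 0.088/12 ≈ 0.00733333, n = 72 months
Denominator: 1 − (1 + 0.088/12)^(−72) = 0.409079
PMT = $25,000.00 × (0.088/12) / 0.409079
PMT = $448.16 per month

PMT = PV × r / (1-(1+r)^(-n)) = $448.16/month


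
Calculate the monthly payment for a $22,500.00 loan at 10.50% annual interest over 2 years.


Loan payment formula: PMT = PV × r / (1 − (1 + r)^(−n))
Monthly rate r = 0.105/12 = 0.00875, n = 24 months
Denominator: 1 − (1 + 0.105/12)^(−24) = 0.188675
PMT = $22,500.00 × (0.105/12) / 0.188675
PMT = $1,043.46 per month

PMT = PV × r / (1-(1+r)^(-n)) = $1,043.46/month


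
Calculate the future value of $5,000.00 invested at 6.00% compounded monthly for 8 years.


Compound interest formula: A = P(1 + r/n)^(nt)
A = $5,000.00 × (1 + 0.06/12)^(12 × 8)
Growth factor: (1 + 0.06/12)^96 = 1.6141427
A = $5,000.00 × 1.6141427
A = $8,070.71

A = P(1 + r/n)^(nt) = $8,070.71


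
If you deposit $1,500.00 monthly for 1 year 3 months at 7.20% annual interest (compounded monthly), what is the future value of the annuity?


Future value of an ordinary annuity: FV = PMT × ((1 + r)^n − 1) / r
Monthly rate r = 0.072/12 = 0.006, n = 15
FV = $1,500.00 × ((1 + 0.072/12)^15 − 1) / (0.072/12)
FV = $1,500.00 × 15.646679
FV = $23,470.02

FV = PMT × ((1+r)^n - 1)/r = $23,470.02


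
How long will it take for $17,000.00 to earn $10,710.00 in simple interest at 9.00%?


Rearrange the simple interest formula for t:
I = P × r × t  ⇒  t = I / (P × r)
t = $10,710.00 / ($17,000.00 × 0.09)
t = 7

t = I/(P×r) = 7 years


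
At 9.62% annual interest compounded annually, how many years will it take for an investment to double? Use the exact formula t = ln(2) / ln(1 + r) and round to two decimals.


Doubling condition: (1 + r)^t = 2
Take ln of both sides: t × ln(1 + r) = ln(2)
t = ln(2) / ln(1 + r)
t = 0.693147 / 0.091850
t = 7.55

t = ln(2) / ln(1 + r) = 7.55 years


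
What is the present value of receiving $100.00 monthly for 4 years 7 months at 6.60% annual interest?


Present value of an ordinary annuity: PV = PMT × (1 − (1 + r)^(−n)) / r
Monthly rate r = 0.066/12 = 0.0055, n = 55
PV = $100.00 × (1 − (1 + 0.066/12)^(−55)) / (0.066/12)
PV = $100.00 × 47.348868
PV = $4,734.89

PV = PMT × (1-(1+r)^(-n))/r = $4,734.89


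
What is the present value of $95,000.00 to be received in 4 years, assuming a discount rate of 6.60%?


Present value formula: PV = FV / (1 + r)^t
PV = $95,000.00 / (1 + 0.066)^4
PV = $95,000.00 / 1.291305
PV = $73,568.99

PV = FV / (1 + r)^t = $73,568.99


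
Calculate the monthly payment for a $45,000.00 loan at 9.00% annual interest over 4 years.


Loan payment formula: PMT = PV × r / (1 − (1 + r)^(−n))
Monthly rate r = 0.09/12 = 0.0075, n = 48 months
Denominator: 1 − (1 + 0.09/12)^(−48) = 0.301386
PMT = $45,000.00 × (0.09/12) / 0.301386
PMT = $1,119.83 per month

PMT = PV × r / (1-(1+r)^(-n)) = $1,119.83/month


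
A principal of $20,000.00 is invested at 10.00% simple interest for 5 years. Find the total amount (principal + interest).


Total amount formula: A = P(1 + rt) = P + P·r·t
Interest: I = P × r × t = $20,000.00 × 0.1 × 5 = $10,000.00
A = P + I = $20,000.00 + $10,000.00 = $30,000.00

A = P + I = P(1 + rt) = $30,000.00


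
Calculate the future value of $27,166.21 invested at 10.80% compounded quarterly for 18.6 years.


Compound interest formula: A = P(1 + r/n)^(nt)
A = $27,166.21 × (1 + 0.108/4)^(4 × 18.6)
Growth factor: (1 + 0.108/4)^74.4 = 7.258402
A = $27,166.21 × 7.258402
A = $197,183.27

A = P(1 + r/n)^(nt) = $197,183.27


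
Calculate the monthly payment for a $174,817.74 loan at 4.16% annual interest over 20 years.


Loan payment formula: PMT = PV × r / (1 − (1 + r)^(−n))
Monthly rate r = 0.0416/12 ≈ 0.00346667, n = 240 months
Denominator: 1 − (1 + 0.0416/12)^(−240) = 0.564195
PMT = $174,817.74 × (0.0416/12) / 0.564195
PMT = $1,074.16 per month

PMT = PV × r / (1-(1+r)^(-n)) = $1,074.16/month


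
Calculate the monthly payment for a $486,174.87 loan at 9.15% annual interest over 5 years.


Loan payment formula: PMT = PV × r / (1 − (1 + r)^(−n))
Monthly rate r = 0.0915/12 = 0.007625, n = 60 months
Denominator: 1 − (1 + 0.0915/12)^(−60) = 0.366037
PMT = $486,174.87 × (0.0915/12) / 0.366037
PMT = $10,127.62 per month

PMT = PV × r / (1-(1+r)^(-n)) = $10,127.62/month


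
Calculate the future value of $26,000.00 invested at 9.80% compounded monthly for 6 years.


Compound interest formula: A = P(1 + r/n)^(nt)
A = $26,000.00 × (1 + 0.098/12)^(12 × 6)
Growth factor: (1 + 0.098/12)^72 = 1.796090
A = $26,000.00 × 1.796090
A = $46,698.34

A = P(1 + r/n)^(nt) = $46,698.34


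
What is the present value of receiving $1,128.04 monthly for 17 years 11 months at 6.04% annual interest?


Present value of an ordinary annuity: PV = PMT × (1 − (1 + r)^(−n)) / r
Monthly rate r = 0.0604/12 ≈ 0.00503333, n = 215
PV = $1,128.04 × (1 − (1 + 0.0604/12)^(−215)) / (0.0604/12)
PV = $1,128.04 × 131.169225
PV = $147,964.13

PV = PMT × (1-(1+r)^(-n))/r = $147,964.13


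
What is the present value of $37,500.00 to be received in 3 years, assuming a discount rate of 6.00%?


Present value formula: PV = FV / (1 + r)^t
PV = $37,500.00 / (1 + 0.06)^3
PV = $37,500.00 / 1.191016
PV = $31,485.72

PV = FV / (1 + r)^t = $31,485.72


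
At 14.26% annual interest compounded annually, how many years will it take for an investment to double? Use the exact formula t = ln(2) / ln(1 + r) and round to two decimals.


Doubling condition: (1 + r)^t = 2
Take ln of both sides: t × ln(1 + r) = ln(2)
t = ln(2) / ln(1 + r)
t = 0.693147 / 0.133306
t = 5.20

t = ln(2) / ln(1 + r) = 5.20 years


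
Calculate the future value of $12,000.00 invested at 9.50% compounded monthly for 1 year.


Compound interest formula: A = P(1 + r/n)^(nt)
A = $12,000.00 × (1 + 0.095/12)^(12 × 1)
Growth factor: (1 + 0.095/12)^12 = 1.0992476
A = $12,000.00 × 1.0992476
A = $13,190.97

A = P(1 + r/n)^(nt) = $13,190.97


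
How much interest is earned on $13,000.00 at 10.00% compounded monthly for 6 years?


Compound interest earned = final amount − principal.
A = P(1 + r/n)^(nt) = $13,000.00 × (1 + 0.1/12)^(12 × 6) = $23,628.73
Interest = A − P = $23,628.73 − $13,000.00 = $10,628.73

Interest = A - P = $10,628.73


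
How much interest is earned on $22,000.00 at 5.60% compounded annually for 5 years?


Compound interest earned = final amount − principal.
A = P(1 + r/n)^(nt) = $22,000.00 × (1 + 0.056/1)^(1 × 5) = $28,889.65
Interest = A − P = $28,889.65 − $22,000.00 = $6,889.65

Interest = A - P = $6,889.65


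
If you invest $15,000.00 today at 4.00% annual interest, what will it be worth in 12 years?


Future value formula: FV = PV × (1 + r)^t
FV = $15,000.00 × (1 + 0.04)^12
FV = $15,000.00 × 1.601032
FV = $24,015.48

FV = PV × (1 + r)^t = $24,015.48


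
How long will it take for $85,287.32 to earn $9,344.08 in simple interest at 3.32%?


Rearrange the simple interest formula for t:
I = P × r × t  ⇒  t = I / (P × r)
t = $9,344.08 / ($85,287.32 × 0.0332)
t = 3.3

t = I/(P×r) = 3.3 years


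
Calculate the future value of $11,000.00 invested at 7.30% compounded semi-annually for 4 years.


Compound interest formula: A = P(1 + r/n)^(nt)
A = $11,000.00 × (1 + 0.073/2)^(2 × 4)
Growth factor: (1 + 0.073/2)^8 = 1.332154
A = $11,000.00 × 1.332154
A = $14,653.69

A = P(1 + r/n)^(nt) = $14,653.69


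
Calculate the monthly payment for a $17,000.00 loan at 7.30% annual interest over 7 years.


Loan payment formula: PMT = PV × r / (1 − (1 + r)^(−n))
Monthly rate r = 0.073/12 ≈ 0.00608333, n = 84 months
Denominator: 1 − (1 + 0.073/12)^(−84) = 0.399175
PMT = $17,000.00 × (0.073/12) / 0.399175
PMT = $259.08 per month

PMT = PV × r / (1-(1+r)^(-n)) = $259.08/month


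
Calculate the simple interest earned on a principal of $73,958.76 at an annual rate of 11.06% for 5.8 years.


Simple interest formula: I = P × r × t
I = $73,958.76 × 0.1106 × 5.8
I = $47,443.07

I = P × r × t = $47,443.07


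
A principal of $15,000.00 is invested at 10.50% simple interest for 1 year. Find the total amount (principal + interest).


Total amount formula: A = P(1 + rt) = P + P·r·t
Interest: I = P × r × t = $15,000.00 × 0.105 × 1 = $1,575.00
A = P + I = $15,000.00 + $1,575.00 = $16,575.00

A = P + I = P(1 + rt) = $16,575.00


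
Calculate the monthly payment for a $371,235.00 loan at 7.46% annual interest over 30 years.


Loan payment formula: PMT = PV × r / (1 − (1 + r)^(−n))
Monthly rate r = 0.0746/12 ≈ 0.00621667, n = 360 months
Denominator: 1 − (1 + 0.0746/12)^(−360) = 0.892587
PMT = $371,235.00 × (0.0746/12) / 0.892587
PMT = $2,585.57 per month

PMT = PV × r / (1-(1+r)^(-n)) = $2,585.57/month


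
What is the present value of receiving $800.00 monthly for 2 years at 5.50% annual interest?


Present value of an ordinary annuity: PV = PMT × (1 − (1 + r)^(−n)) / r
Monthly rate r = 0.055/12 ≈ 0.00458333, n = 24
PV = $800.00 × (1 − (1 + 0.055/12)^(−24)) / (0.055/12)
PV = $800.00 × 22.677971
PV = $18,142.38

PV = PMT × (1-(1+r)^(-n))/r = $18,142.38


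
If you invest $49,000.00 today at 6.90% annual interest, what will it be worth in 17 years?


Future value formula: FV = PV × (1 + r)^t
FV = $49,000.00 × (1 + 0.069)^17
FV = $49,000.00 × 3.1090019
FV = $152,341.09

FV = PV × (1 + r)^t = $152,341.09


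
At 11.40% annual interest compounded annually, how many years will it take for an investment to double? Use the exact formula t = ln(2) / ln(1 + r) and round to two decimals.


Doubling condition: (1 + r)^t = 2
Take ln of both sides: t × ln(1 + r) = ln(2)
t = ln(2) / ln(1 + r)
t = 0.693147 / 0.107957
t = 6.42

t = ln(2) / ln(1 + r) = 6.42 years


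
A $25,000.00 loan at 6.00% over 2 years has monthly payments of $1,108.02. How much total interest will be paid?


Total paid over the life of the loan = PMT × n.
Total paid = $1,108.02 × 24 = $26,592.48
Total interest = total paid − principal = $26,592.48 − $25,000.00 = $1,592.48

Total interest = (PMT × n) - PV = $1,592.48


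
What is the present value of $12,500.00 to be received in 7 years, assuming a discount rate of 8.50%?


Present value formula: PV = FV / (1 + r)^t
PV = $12,500.00 / (1 + 0.085)^7
PV = $12,500.00 / 1.770142
PV = $7,061.58

PV = FV / (1 + r)^t = $7,061.58


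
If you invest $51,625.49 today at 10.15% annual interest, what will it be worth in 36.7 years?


Future value formula: FV = PV × (1 + r)^t
FV = $51,625.49 × (1 + 0.1015)^36.7
FV = $51,625.49 × 34.7401112
FV = $1,793,475.26

FV = PV × (1 + r)^t = $1,793,475.26


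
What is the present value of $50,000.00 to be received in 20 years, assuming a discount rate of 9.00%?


Present value formula: PV = FV / (1 + r)^t
PV = $50,000.00 / (1 + 0.09)^20
PV = $50,000.00 / 5.604411
PV = $8,921.54

PV = FV / (1 + r)^t = $8,921.54


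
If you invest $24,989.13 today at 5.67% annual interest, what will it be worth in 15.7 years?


Future value formula: FV = PV × (1 + r)^t
FV = $24,989.13 × (1 + 0.0567)^15.7
FV = $24,989.13 × 2.377069
FV = $59,400.89

FV = PV × (1 + r)^t = $59,400.89


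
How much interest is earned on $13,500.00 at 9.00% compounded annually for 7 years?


Compound interest earned = final amount − principal.
A = P(1 + r/n)^(nt) = $13,500.00 × (1 + 0.09/1)^(1 × 7) = $24,678.53
Interest = A − P = $24,678.53 − $13,500.00 = $11,178.53

Interest = A - P = $11,178.53


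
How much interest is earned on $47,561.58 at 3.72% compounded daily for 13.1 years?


Compound interest earned = final amount − principal.
A = P(1 + r/n)^(nt) = $47,561.58 × (1 + 0.0372/365)^(365 × 13.1) = $77,425.83
Interest = A − P = $77,425.83 − $47,561.58 = $29,864.25

Interest = A - P = $29,864.25


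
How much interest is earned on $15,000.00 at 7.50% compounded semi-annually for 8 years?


Compound interest earned = final amount − principal.
A = P(1 + r/n)^(nt) = $15,000.00 × (1 + 0.075/2)^(2 × 8) = $27,033.42
Interest = A − P = $27,033.42 − $15,000.00 = $12,033.42

Interest = A - P = $12,033.42


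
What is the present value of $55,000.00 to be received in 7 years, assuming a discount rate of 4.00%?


Present value formula: PV = FV / (1 + r)^t
PV = $55,000.00 / (1 + 0.04)^7
PV = $55,000.00 / 1.3159318
PV = $41,795.48

PV = FV / (1 + r)^t = $41,795.48


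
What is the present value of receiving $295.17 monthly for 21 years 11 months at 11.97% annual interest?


Present value of an ordinary annuity: PV = PMT × (1 − (1 + r)^(−n)) / r
Monthly rate r = 0.1197/12 = 0.009975, n = 263
PV = $295.17 × (1 − (1 + 0.1197/12)^(−263)) / (0.1197/12)
PV = $295.17 × 92.881890
PV = $27,415.95

PV = PMT × (1-(1+r)^(-n))/r = $27,415.95


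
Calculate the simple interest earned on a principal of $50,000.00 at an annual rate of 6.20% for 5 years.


Simple interest formula: I = P × r × t
I = $50,000.00 × 0.062 × 5
I = $15,500.00

I = P × r × t = $15,500.00


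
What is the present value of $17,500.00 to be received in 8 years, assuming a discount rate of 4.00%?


Present value formula: PV = FV / (1 + r)^t
PV = $17,500.00 / (1 + 0.04)^8
PV = $17,500.00 / 1.368569
PV = $12,787.08

PV = FV / (1 + r)^t = $12,787.08


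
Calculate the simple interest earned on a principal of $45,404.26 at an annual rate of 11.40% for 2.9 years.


Simple interest formula: I = P × r × t
I = $45,404.26 × 0.114 × 2.9
I = $15,010.65

I = P × r × t = $15,010.65


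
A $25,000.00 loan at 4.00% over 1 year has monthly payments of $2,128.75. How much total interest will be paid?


Total paid over the life of the loan = PMT × n.
Total paid = $2,128.75 × 12 = $25,545.00
Total interest = total paid − principal = $25,545.00 − $25,000.00 = $545.00

Total interest = (PMT × n) - PV = $545.00


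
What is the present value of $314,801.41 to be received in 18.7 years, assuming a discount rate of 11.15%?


Present value formula: PV = FV / (1 + r)^t
PV = $314,801.41 / (1 + 0.1115)^18.7
PV = $314,801.41 / 7.219499
PV = $43,604.33

PV = FV / (1 + r)^t = $43,604.33


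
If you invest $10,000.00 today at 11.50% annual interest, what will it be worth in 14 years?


Future value formula: FV = PV × (1 + r)^t
FV = $10,000.00 × (1 + 0.115)^14
FV = $10,000.00 × 4.590375
FV = $45,903.75

FV = PV × (1 + r)^t = $45,903.75


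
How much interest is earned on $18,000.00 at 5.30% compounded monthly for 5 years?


Compound interest earned = final amount − principal.
A = P(1 + r/n)^(nt) = $18,000.00 × (1 + 0.053/12)^(12 × 5) = $23,448.07
Interest = A − P = $23,448.07 − $18,000.00 = $5,448.07

Interest = A - P = $5,448.07


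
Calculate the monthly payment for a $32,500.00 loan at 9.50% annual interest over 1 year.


Loan payment formula: PMT = PV × r / (1 − (1 + r)^(−n))
Monthly rate r = 0.095/12 ≈ 0.00791667, n = 12 months
Denominator: 1 − (1 + 0.095/12)^(−12) = 0.090287
PMT = $32,500.00 × (0.095/12) / 0.090287
PMT = $2,849.71 per month

PMT = PV × r / (1-(1+r)^(-n)) = $2,849.71/month


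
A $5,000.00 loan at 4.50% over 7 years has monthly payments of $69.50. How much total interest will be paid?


Total paid over the life of the loan = PMT × n.
Total paid = $69.50 × 84 = $5,838.00
Total interest = total paid − principal = $5,838.00 − $5,000.00 = $838.00

Total interest = (PMT × n) - PV = $838.00


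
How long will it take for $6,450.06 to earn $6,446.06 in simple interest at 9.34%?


Rearrange the simple interest formula for t:
I = P × r × t  ⇒  t = I / (P × r)
t = $6,446.06 / ($6,450.06 × 0.0934)
t = 10.7

t = I/(P×r) = 10.7 years


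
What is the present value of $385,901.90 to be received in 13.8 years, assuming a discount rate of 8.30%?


Present value formula: PV = FV / (1 + r)^t
PV = $385,901.90 / (1 + 0.083)^13.8
PV = $385,901.90 / 3.0051953
PV = $128,411.59

PV = FV / (1 + r)^t = $128,411.59


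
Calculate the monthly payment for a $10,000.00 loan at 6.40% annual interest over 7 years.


Loan payment formula: PMT = PV × r / (1 − (1 + r)^(−n))
Monthly rate r = 0.064/12 ≈ 0.00533333, n = 84 months
Denominator: 1 − (1 + 0.064/12)^(−84) = 0.360334
PMT = $10,000.00 × (0.064/12) / 0.360334
PMT = $148.01 per month

PMT = PV × r / (1-(1+r)^(-n)) = $148.01/month


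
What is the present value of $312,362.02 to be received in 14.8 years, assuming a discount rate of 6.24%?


Present value formula: PV = FV / (1 + r)^t
PV = $312,362.02 / (1 + 0.0624)^14.8
PV = $312,362.02 / 2.44942033
PV = $127,524.87

PV = FV / (1 + r)^t = $127,524.87


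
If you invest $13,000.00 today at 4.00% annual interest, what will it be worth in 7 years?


Future value formula: FV = PV × (1 + r)^t
FV = $13,000.00 × (1 + 0.04)^7
FV = $13,000.00 × 1.3159318
FV = $17,107.11

FV = PV × (1 + r)^t = $17,107.11


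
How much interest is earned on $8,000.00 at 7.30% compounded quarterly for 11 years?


Compound interest earned = final amount − principal.
A = P(1 + r/n)^(nt) = $8,000.00 × (1 + 0.073/4)^(4 × 11) = $17,729.01
Interest = A − P = $17,729.01 − $8,000.00 = $9,729.01

Interest = A - P = $9,729.01


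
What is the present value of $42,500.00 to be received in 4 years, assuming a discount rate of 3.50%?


Present value formula: PV = FV / (1 + r)^t
PV = $42,500.00 / (1 + 0.035)^4
PV = $42,500.00 / 1.147523
PV = $37,036.29

PV = FV / (1 + r)^t = $37,036.29


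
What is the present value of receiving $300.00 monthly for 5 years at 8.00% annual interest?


Present value of an ordinary annuity: PV = PMT × (1 − (1 + r)^(−n)) / r
Monthly rate r = 0.08/12 ≈ 0.00666667, n = 60
PV = $300.00 × (1 − (1 + 0.08/12)^(−60)) / (0.08/12)
PV = $300.00 × 49.318433
PV = $14,795.53

PV = PMT × (1-(1+r)^(-n))/r = $14,795.53


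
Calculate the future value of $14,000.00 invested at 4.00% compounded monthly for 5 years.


Compound interest formula: A = P(1 + r/n)^(nt)
A = $14,000.00 × (1 + 0.04/12)^(12 × 5)
Growth factor: (1 + 0.04/12)^60 = 1.2209966
A = $14,000.00 × 1.2209966
A = $17,093.95

A = P(1 + r/n)^(nt) = $17,093.95


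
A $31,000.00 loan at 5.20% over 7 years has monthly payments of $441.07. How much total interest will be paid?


Total paid over the life of the loan = PMT × n.
Total paid = $441.07 × 84 = $37,049.88
Total interest = total paid − principal = $37,049.88 − $31,000.00 = $6,049.88

Total interest = (PMT × n) - PV = $6,049.88


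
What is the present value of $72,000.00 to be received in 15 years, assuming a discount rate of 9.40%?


Present value formula: PV = FV / (1 + r)^t
PV = $72,000.00 / (1 + 0.094)^15
PV = $72,000.00 / 3.848219
PV = $18,709.95

PV = FV / (1 + r)^t = $18,709.95


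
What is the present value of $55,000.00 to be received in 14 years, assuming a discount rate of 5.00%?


Present value formula: PV = FV / (1 + r)^t
PV = $55,000.00 / (1 + 0.05)^14
PV = $55,000.00 / 1.9799316
PV = $27,778.74

PV = FV / (1 + r)^t = $27,778.74


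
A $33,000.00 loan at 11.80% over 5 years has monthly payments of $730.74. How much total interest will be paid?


Total paid over the life of the loan = PMT × n.
Total paid = $730.74 × 60 = $43,844.40
Total interest = total paid − principal = $43,844.40 − $33,000.00 = $10,844.40

Total interest = (PMT × n) - PV = $10,844.40


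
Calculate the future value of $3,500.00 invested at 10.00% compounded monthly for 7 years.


Compound interest formula: A = P(1 + r/n)^(nt)
A = $3,500.00 × (1 + 0.1/12)^(12 × 7)
Growth factor: (1 + 0.1/12)^84 = 2.007920
A = $3,500.00 × 2.007920
A = $7,027.72

A = P(1 + r/n)^(nt) = $7,027.72


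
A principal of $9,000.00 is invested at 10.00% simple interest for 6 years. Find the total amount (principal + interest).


Total amount formula: A = P(1 + rt) = P + P·r·t
Interest: I = P × r × t = $9,000.00 × 0.1 × 6 = $5,400.00
A = P + I = $9,000.00 + $5,400.00 = $14,400.00

A = P + I = P(1 + rt) = $14,400.00


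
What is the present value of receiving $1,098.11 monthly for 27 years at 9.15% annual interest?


Present value of an ordinary annuity: PV = PMT × (1 − (1 + r)^(−n)) / r
Monthly rate r = 0.0915/12 = 0.007625, n = 324
PV = $1,098.11 × (1 − (1 + 0.0915/12)^(−324)) / (0.0915/12)
PV = $1,098.11 × 119.955598
PV = $131,724.44

PV = PMT × (1-(1+r)^(-n))/r = $131,724.44


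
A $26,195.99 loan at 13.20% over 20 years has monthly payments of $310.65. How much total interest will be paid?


Total paid over the life of the loan = PMT × n.
Total paid = $310.65 × 240 = $74,556.00
Total interest = total paid − principal = $74,556.00 − $26,195.99 = $48,360.01

Total interest = (PMT × n) - PV = $48,360.01


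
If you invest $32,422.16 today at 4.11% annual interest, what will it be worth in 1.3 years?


Future value formula: FV = PV × (1 + r)^t
FV = $32,422.16 × (1 + 0.0411)^1.3
FV = $32,422.16 × 1.0537563
FV = $34,165.06

FV = PV × (1 + r)^t = $34,165.06


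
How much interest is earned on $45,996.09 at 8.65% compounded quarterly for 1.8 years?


Compound interest earned = final amount − principal.
A = P(1 + r/n)^(nt) = $45,996.09 × (1 + 0.0865/4)^(4 × 1.8) = $53,656.19
Interest = A − P = $53,656.19 − $45,996.09 = $7,660.10

Interest = A - P = $7,660.10


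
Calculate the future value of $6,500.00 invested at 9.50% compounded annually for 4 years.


Compound interest formula: A = P(1 + r/n)^(nt)
A = $6,500.00 × (1 + 0.095/1)^(1 × 4)
Growth factor: (1 + 0.095/1)^4 = 1.437661
A = $6,500.00 × 1.437661
A = $9,344.80

A = P(1 + r/n)^(nt) = $9,344.80


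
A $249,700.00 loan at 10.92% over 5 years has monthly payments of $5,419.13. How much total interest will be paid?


Total paid over the life of the loan = PMT × n.
Total paid = $5,419.13 × 60 = $325,147.80
Total interest = total paid − principal = $325,147.80 − $249,700.00 = $75,447.80

Total interest = (PMT × n) - PV = $75,447.80


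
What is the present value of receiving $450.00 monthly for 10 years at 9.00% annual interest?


Present value of an ordinary annuity: PV = PMT × (1 − (1 + r)^(−n)) / r
Monthly rate r = 0.09/12 = 0.0075, n = 120
PV = $450.00 × (1 − (1 + 0.09/12)^(−120)) / (0.09/12)
PV = $450.00 × 78.941693
PV = $35,523.76

PV = PMT × (1-(1+r)^(-n))/r = $35,523.76


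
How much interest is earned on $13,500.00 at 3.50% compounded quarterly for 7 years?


Compound interest earned = final amount − principal.
A = P(1 + r/n)^(nt) = $13,500.00 × (1 + 0.035/4)^(4 × 7) = $17,229.52
Interest = A − P = $17,229.52 − $13,500.00 = $3,729.52

Interest = A - P = $3,729.52


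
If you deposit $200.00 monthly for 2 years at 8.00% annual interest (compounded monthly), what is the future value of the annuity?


Future value of an ordinary annuity: FV = PMT × ((1 + r)^n − 1) / r
Monthly rate r = 0.08/12 ≈ 0.00666667, n = 24
FV = $200.00 × ((1 + 0.08/12)^24 − 1) / (0.08/12)
FV = $200.00 × 25.933190
FV = $5,186.64

FV = PMT × ((1+r)^n - 1)/r = $5,186.64


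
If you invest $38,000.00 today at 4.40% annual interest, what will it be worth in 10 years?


Future value formula: FV = PV × (1 + r)^t
FV = $38,000.00 × (1 + 0.044)^10
FV = $38,000.00 × 1.5381723
FV = $58,450.55

FV = PV × (1 + r)^t = $58,450.55


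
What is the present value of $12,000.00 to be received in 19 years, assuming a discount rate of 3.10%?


Present value formula: PV = FV / (1 + r)^t
PV = $12,000.00 / (1 + 0.031)^19
PV = $12,000.00 / 1.786136
PV = $6,718.41

PV = FV / (1 + r)^t = $6,718.41


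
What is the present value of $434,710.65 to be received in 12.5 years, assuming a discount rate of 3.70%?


Present value formula: PV = FV / (1 + r)^t
PV = $434,710.65 / (1 + 0.037)^12.5
PV = $434,710.65 / 1.57483281
PV = $276,036.06

PV = FV / (1 + r)^t = $276,036.06


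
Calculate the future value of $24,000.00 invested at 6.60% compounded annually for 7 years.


Compound interest formula: A = P(1 + r/n)^(nt)
A = $24,000.00 × (1 + 0.066/1)^(1 × 7)
Growth factor: (1 + 0.066/1)^7 = 1.564229
A = $24,000.00 × 1.564229
A = $37,541.50

A = P(1 + r/n)^(nt) = $37,541.50


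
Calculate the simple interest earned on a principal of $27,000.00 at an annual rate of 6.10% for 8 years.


Simple interest formula: I = P × r × t
I = $27,000.00 × 0.061 × 8
I = $13,176.00

I = P × r × t = $13,176.00


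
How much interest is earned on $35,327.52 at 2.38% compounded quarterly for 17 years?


Compound interest earned = final amount − principal.
A = P(1 + r/n)^(nt) = $35,327.52 × (1 + 0.0238/4)^(4 × 17) = $52,882.02
Interest = A − P = $52,882.02 − $35,327.52 = $17,554.50

Interest = A - P = $17,554.50


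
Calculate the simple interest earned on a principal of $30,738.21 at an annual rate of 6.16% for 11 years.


Simple interest formula: I = P × r × t
I = $30,738.21 × 0.0616 × 11
I = $20,828.21

I = P × r × t = $20,828.21


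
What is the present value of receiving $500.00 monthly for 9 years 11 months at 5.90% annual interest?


Present value of an ordinary annuity: PV = PMT × (1 − (1 + r)^(−n)) / r
Monthly rate r = 0.059/12 ≈ 0.00491667, n = 119
PV = $500.00 × (1 − (1 + 0.059/12)^(−119)) / (0.059/12)
PV = $500.00 × 89.927058
PV = $44,963.53

PV = PMT × (1-(1+r)^(-n))/r = $44,963.53


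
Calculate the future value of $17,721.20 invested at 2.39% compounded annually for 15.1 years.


Compound interest formula: A = P(1 + r/n)^(nt)
A = $17,721.20 × (1 + 0.0239/1)^(1 × 15.1)
Growth factor: (1 + 0.0239/1)^15.1 = 1.4285285
A = $17,721.20 × 1.4285285
A = $25,315.24

A = P(1 + r/n)^(nt) = $25,315.24


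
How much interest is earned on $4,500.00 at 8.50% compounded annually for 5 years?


Compound interest earned = final amount − principal.
A = P(1 + r/n)^(nt) = $4,500.00 × (1 + 0.085/1)^(1 × 5) = $6,766.46
Interest = A − P = $6,766.46 − $4,500.00 = $2,266.46

Interest = A - P = $2,266.46


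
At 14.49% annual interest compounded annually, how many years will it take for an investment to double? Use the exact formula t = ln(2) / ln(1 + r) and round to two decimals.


Doubling condition: (1 + r)^t = 2
Take ln of both sides: t × ln(1 + r) = ln(2)
t = ln(2) / ln(1 + r)
t = 0.693147 / 0.135317
t = 5.12

t = ln(2) / ln(1 + r) = 5.12 years


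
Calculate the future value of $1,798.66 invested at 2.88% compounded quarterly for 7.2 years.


Compound interest formula: A = P(1 + r/n)^(nt)
A = $1,798.66 × (1 + 0.0288/4)^(4 × 7.2)
Growth factor: (1 + 0.0288/4)^28.8 = 1.229512
A = $1,798.66 × 1.229512
A = $2,211.47

A = P(1 + r/n)^(nt) = $2,211.47


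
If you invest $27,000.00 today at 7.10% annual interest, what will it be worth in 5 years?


Future value formula: FV = PV × (1 + r)^t
FV = $27,000.00 × (1 + 0.071)^5
FV = $27,000.00 × 1.409118
FV = $38,046.19

FV = PV × (1 + r)^t = $38,046.19


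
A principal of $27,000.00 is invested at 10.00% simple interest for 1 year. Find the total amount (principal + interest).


Total amount formula: A = P(1 + rt) = P + P·r·t
Interest: I = P × r × t = $27,000.00 × 0.1 × 1 = $2,700.00
A = P + I = $27,000.00 + $2,700.00 = $29,700.00

A = P + I = P(1 + rt) = $29,700.00


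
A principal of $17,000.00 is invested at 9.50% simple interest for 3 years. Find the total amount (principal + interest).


Total amount formula: A = P(1 + rt) = P + P·r·t
Interest: I = P × r × t = $17,000.00 × 0.095 × 3 = $4,845.00
A = P + I = $17,000.00 + $4,845.00 = $21,845.00

A = P + I = P(1 + rt) = $21,845.00


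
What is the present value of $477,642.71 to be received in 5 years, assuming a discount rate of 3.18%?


Present value formula: PV = FV / (1 + r)^t
PV = $477,642.71 / (1 + 0.0318)^5
PV = $477,642.71 / 1.16943912
PV = $408,437.43

PV = FV / (1 + r)^t = $408,437.43


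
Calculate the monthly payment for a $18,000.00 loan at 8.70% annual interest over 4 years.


Loan payment formula: PMT = PV × r / (1 − (1 + r)^(−n))
Monthly rate r = 0.087/12 = 0.00725, n = 48 months
Denominator: 1 − (1 + 0.087/12)^(−48) = 0.293014
PMT = $18,000.00 × (0.087/12) / 0.293014
PMT = $445.37 per month

PMT = PV × r / (1-(1+r)^(-n)) = $445.37/month


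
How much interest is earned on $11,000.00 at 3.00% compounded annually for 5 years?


Compound interest earned = final amount − principal.
A = P(1 + r/n)^(nt) = $11,000.00 × (1 + 0.03/1)^(1 × 5) = $12,752.01
Interest = A − P = $12,752.01 − $11,000.00 = $1,752.01

Interest = A - P = $1,752.01


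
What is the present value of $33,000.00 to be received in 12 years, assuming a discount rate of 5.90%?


Present value formula: PV = FV / (1 + r)^t
PV = $33,000.00 / (1 + 0.059)^12
PV = $33,000.00 / 1.989535
PV = $16,586.79

PV = FV / (1 + r)^t = $16,586.79


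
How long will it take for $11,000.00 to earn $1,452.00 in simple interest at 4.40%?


Rearrange the simple interest formula for t:
I = P × r × t  ⇒  t = I / (P × r)
t = $1,452.00 / ($11,000.00 × 0.044)
t = 3

t = I/(P×r) = 3 years


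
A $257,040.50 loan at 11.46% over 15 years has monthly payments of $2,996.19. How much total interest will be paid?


Total paid over the life of the loan = PMT × n.
Total paid = $2,996.19 × 180 = $539,314.20
Total interest = total paid − principal = $539,314.20 − $257,040.50 = $282,273.70

Total interest = (PMT × n) - PV = $282,273.70


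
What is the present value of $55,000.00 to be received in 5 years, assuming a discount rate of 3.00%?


Present value formula: PV = FV / (1 + r)^t
PV = $55,000.00 / (1 + 0.03)^5
PV = $55,000.00 / 1.1592741
PV = $47,443.48

PV = FV / (1 + r)^t = $47,443.48


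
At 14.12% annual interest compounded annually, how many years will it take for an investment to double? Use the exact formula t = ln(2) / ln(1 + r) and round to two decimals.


Doubling condition: (1 + r)^t = 2
Take ln of both sides: t × ln(1 + r) = ln(2)
t = ln(2) / ln(1 + r)
t = 0.693147 / 0.132080
t = 5.25

t = ln(2) / ln(1 + r) = 5.25 years


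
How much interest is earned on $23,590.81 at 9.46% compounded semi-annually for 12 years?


Compound interest earned = final amount − principal.
A = P(1 + r/n)^(nt) = $23,590.81 × (1 + 0.0946/2)^(2 × 12) = $71,523.60
Interest = A − P = $71,523.60 − $23,590.81 = $47,932.79

Interest = A - P = $47,932.79


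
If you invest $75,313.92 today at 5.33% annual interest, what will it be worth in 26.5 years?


Future value formula: FV = PV × (1 + r)^t
FV = $75,313.92 × (1 + 0.0533)^26.5
FV = $75,313.92 × 3.9594078
FV = $298,198.52

FV = PV × (1 + r)^t = $298,198.52
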